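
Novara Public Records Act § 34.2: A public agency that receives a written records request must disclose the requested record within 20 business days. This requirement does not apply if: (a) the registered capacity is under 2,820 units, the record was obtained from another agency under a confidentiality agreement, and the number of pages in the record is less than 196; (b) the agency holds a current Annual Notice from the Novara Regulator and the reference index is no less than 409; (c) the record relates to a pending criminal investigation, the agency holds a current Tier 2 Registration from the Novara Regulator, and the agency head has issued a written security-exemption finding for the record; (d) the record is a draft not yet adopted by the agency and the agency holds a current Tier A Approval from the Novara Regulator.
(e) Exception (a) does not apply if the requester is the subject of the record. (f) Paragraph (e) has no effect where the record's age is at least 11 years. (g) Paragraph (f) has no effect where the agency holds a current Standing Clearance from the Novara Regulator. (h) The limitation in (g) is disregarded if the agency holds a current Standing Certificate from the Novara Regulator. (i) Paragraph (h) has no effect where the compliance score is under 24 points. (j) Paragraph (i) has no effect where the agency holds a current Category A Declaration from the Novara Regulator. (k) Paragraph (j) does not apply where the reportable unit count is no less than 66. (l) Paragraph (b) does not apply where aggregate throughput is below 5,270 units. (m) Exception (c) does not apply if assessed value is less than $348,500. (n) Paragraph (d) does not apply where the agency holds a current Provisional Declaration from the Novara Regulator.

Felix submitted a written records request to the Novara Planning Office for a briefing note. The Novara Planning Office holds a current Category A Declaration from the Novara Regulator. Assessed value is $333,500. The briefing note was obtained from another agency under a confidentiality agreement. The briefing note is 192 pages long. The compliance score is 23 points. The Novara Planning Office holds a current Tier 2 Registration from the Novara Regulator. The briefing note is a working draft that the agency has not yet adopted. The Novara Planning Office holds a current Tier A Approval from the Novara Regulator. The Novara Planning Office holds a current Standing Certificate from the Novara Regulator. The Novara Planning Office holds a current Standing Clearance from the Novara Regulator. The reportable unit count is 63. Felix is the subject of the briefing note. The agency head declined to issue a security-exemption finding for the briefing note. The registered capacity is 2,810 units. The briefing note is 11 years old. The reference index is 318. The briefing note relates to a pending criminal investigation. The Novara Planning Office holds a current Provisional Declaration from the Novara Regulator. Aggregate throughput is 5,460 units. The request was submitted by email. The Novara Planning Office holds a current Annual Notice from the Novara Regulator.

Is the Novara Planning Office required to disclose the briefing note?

No — exception (a) applies; the Novara Planning Office is not required to disclose the briefing note.

Exception (a): the registered capacity is 2,810 units, under the 2,820 units limit; the briefing note was obtained under a confidentiality agreement; the number of pages in the record is 192, less than the 196 limit — every condition holds. Under paragraphs (e)–(k): (e) operates (Felix is the subject of the briefing note), but is itself disapplied by (f): (f) applies — the record's age is 11 years, meeting the 11 years threshold. (g) is triggered (a current Standing Clearance is held), but is itself disapplied by (h): (h) applies — a current Standing Certificate is held. (i) applies (the compliance score is 23 points, under the 24 points limit), but is overridden by (j): (j) operates against (i): a current Category A Declaration is held. (k), which would lift (j), is not engaged — the reportable unit count is 63, short of 66. (a) remains available.
Exception (b) does not apply: the reference index is 318, short of 409.
Exception (c) does not apply: the agency head declined to issue a security-exemption finding.
Exception (d)'s conditions are all satisfied: the briefing note is an unadopted draft; a current Tier A Approval is held. Turning to paragraph (n): (n) operates against (d): a current Provisional Declaration is held. Exception (d) does not apply.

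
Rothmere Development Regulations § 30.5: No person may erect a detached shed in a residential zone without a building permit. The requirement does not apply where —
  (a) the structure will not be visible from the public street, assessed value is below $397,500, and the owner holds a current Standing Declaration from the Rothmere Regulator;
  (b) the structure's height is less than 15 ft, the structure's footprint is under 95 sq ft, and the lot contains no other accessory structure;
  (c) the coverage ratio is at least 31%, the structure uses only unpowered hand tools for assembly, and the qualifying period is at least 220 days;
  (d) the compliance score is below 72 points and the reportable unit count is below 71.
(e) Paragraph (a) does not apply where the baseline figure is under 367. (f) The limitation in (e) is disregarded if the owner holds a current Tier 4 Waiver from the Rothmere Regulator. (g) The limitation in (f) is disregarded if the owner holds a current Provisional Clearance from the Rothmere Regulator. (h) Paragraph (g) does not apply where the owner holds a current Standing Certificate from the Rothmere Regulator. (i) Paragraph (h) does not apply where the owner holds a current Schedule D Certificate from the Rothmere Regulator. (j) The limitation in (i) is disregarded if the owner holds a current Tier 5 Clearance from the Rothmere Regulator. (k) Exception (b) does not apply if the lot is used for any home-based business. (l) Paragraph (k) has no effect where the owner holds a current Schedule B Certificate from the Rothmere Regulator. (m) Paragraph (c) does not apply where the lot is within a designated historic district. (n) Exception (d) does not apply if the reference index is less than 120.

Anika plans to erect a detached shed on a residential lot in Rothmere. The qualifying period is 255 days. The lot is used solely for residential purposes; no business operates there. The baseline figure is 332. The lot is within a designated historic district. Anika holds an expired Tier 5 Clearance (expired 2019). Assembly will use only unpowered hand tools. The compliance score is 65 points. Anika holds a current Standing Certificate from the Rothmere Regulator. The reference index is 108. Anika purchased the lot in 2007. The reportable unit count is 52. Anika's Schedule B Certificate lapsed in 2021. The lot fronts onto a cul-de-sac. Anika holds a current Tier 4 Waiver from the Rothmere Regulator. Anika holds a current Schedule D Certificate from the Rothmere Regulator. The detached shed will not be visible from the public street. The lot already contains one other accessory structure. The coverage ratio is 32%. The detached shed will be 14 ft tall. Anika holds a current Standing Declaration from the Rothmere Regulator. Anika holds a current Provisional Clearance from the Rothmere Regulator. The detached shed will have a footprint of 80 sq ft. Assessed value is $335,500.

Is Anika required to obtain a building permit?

Exception (a) is satisfied on its face — the structure will not be visible from the street; assessed value is $335,500, below the $397,500 limit; a current Standing Declaration is held. However, paragraphs (e)–(j) must be considered: (e) operates against (a): the baseline figure is 332, under the 367 limit. (f) applies (a current Tier 4 Waiver is held), but is displaced by (g): (g) operates — a current Provisional Clearance is held. (h) is engaged (a current Standing Certificate is held), but is overridden by (i): (i) operates against (h): a current Schedule D Certificate is held. (j), which would lift (i), does not operate here — there is no Tier 5 Clearance in force. So (a) is unavailable.
Exception (b) does not apply: the lot already has another accessory structure.
Exception (c): the coverage ratio is 32%, meeting the 31% threshold; assembly uses only hand tools; the qualifying period is 255 days, meeting the 220 days threshold — every condition holds. However, paragraph (m) must be considered: (m) operates against (c): the lot is in a historic district. So (c) is unavailable.
Exception (d)'s conditions are all satisfied: the compliance score is 65 points, below the 72 points limit; the reportable unit count is 52, below the 71 limit. But: (n) operates against (d): the reference index is 108, less than the 120 limit. (d) is therefore removed.
None of the exceptions is available; § 30.5 applies in full.

Yes — Anika must obtain a building permit.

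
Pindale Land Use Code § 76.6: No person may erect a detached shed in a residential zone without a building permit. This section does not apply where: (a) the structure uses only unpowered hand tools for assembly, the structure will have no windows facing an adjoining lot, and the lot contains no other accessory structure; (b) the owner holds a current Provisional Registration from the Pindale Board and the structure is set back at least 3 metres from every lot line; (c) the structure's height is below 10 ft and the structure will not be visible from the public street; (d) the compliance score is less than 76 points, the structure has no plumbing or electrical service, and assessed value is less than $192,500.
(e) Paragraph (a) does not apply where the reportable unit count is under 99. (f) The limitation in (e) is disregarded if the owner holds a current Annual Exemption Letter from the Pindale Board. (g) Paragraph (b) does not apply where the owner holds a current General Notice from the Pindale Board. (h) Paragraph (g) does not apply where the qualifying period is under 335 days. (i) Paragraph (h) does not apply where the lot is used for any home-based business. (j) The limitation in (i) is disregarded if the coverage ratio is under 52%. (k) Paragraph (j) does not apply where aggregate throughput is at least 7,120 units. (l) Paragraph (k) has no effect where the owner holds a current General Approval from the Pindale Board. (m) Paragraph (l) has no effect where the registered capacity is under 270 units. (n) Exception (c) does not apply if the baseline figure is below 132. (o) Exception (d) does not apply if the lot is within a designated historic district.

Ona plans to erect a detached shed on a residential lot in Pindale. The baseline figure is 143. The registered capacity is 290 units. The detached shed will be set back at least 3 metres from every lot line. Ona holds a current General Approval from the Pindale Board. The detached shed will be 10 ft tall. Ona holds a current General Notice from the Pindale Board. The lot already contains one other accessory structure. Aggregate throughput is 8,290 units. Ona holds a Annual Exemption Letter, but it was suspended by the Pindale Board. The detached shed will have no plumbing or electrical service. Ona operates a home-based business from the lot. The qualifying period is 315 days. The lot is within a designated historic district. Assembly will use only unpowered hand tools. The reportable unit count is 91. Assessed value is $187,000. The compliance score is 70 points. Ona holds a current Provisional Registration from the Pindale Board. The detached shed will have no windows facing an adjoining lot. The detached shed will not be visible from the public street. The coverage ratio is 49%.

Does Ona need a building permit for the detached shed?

No — exception (b) applies; Ona does not need a building permit.

Exception (a) requires that the lot contains no other accessory structure; but the lot already has another accessory structure, so (a) is unavailable.
Exception (b)'s conditions are all satisfied: a current Provisional Registration is held; the setback is at least 3 m on every side. Applying paragraphs (g)–(m): (g) operates (a current General Notice is held), but is itself disapplied by (h): (h) operates — the qualifying period is 315 days, under the 335 days limit. (i) would limit (h) — a home-based business operates on the lot — but (j) sets (i) aside: (j) operates against (i): the coverage ratio is 49%, under the 52% limit. (k) applies (aggregate throughput is 8,290 units, meeting the 7,120 units threshold), but is displaced by (l): (l) applies — a current General Approval is held. (m) does not operate here (the registered capacity is 290 units, not under 270 units), so (l) stands. So (b) applies.
Exception (c) fails — the structure's height is 10 ft, not below 10 ft.
All of (d)'s requirements are met (the compliance score is 70 points, less than the 76 points limit; there is no plumbing or electrical service; assessed value is $187,000, less than the $192,500 limit). But applying paragraph (o): (o) operates against (d): the lot is in a historic district. So (d) is unavailable.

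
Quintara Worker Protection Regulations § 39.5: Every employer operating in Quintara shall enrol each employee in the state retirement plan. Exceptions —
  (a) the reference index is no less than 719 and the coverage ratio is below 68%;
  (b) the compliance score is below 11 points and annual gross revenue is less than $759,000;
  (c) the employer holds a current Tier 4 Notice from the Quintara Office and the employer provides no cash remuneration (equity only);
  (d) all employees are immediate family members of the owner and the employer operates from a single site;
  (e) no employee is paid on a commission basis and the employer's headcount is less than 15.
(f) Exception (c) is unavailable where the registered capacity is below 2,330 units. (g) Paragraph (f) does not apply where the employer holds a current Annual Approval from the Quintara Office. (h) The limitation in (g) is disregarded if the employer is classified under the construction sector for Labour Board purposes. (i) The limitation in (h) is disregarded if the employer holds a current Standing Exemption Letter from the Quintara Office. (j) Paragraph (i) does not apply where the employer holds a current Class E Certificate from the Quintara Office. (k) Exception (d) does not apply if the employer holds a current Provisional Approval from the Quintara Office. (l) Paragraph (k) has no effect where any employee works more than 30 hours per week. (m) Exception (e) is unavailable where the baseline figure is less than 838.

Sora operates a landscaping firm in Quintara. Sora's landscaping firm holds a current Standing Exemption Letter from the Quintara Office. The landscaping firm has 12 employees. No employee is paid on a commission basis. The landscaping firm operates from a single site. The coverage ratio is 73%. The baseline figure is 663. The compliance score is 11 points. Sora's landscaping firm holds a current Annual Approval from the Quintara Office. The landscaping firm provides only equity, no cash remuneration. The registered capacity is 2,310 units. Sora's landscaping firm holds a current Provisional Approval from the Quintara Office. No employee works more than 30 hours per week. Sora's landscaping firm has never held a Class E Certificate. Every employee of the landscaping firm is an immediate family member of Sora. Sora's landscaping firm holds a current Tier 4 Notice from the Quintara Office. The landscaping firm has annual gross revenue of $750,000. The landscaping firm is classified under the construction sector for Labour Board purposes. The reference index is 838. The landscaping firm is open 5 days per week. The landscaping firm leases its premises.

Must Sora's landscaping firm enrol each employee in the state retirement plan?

Exception (a) does not apply: the coverage ratio is 73%, not below 68%.
Exception (b) fails — the compliance score is 11 points, not below 11 points.
All of (c)'s requirements are met (a current Tier 4 Notice is held; remuneration is equity-only). Under paragraphs (f)–(j): (f) would limit (c) — the registered capacity is 2,310 units, below the 2,330 units limit — but (g) sets (f) aside: (g) operates against (f): a current Annual Approval is held. (h) would limit (g) — the landscaping firm is classified under the construction sector — but (i) sets (h) aside: (i) operates against (h): a current Standing Exemption Letter is held. (j), which would lift (i), is not engaged — no current Class E Certificate is held. Exception (c) stands.
Exception (d)'s conditions are all satisfied: every employee is an immediate family member; the employer operates from a single site. However, paragraphs (k)–(l) must be considered: (k) applies — a current Provisional Approval is held. (l), which would lift (k), does not operate here — no employee exceeds 30 hours/week. (d) is therefore removed.
All of (e)'s requirements are met (no employee is paid on commission; the employer's headcount is 12, less than the 15 limit). But: (m) is engaged — the baseline figure is 663, less than the 838 limit. (e) is therefore removed.

No — exception (c) applies; Sora's landscaping firm is not required to enrol each employee in the state retirement plan.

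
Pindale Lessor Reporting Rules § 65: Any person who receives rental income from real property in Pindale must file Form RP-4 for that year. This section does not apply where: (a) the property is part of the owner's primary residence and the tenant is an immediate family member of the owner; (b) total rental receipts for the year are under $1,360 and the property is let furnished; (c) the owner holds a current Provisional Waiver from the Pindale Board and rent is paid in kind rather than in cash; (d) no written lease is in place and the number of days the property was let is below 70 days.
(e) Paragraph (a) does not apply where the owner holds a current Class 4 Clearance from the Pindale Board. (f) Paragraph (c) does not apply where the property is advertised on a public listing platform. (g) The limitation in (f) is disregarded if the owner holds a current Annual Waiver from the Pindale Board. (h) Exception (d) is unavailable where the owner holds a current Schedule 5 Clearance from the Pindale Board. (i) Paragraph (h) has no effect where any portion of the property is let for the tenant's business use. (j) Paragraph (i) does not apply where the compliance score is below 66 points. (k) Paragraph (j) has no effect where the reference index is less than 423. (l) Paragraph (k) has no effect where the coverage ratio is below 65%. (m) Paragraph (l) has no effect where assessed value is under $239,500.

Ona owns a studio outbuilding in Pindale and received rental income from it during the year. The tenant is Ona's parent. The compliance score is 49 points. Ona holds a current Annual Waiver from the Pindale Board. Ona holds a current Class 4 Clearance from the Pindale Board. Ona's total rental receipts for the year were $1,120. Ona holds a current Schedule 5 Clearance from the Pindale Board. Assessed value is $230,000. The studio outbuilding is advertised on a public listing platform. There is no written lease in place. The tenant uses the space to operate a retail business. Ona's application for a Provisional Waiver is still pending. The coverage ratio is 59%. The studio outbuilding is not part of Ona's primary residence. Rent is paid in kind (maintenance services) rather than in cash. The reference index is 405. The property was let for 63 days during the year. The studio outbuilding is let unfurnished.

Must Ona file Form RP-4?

No — exception (d) applies; Ona is not required to file Form RP-4.

Exception (a) requires that the property is part of the owner's primary residence; but the studio outbuilding is not part of the primary residence, so (a) is unavailable.
Exception (b) fails — the property is let unfurnished.
Exception (c) requires that the owner holds a current Provisional Waiver from the Pindale Board; but there is no Provisional Waiver in force, so (c) is unavailable.
All of (d)'s requirements are met (there is no written lease; the number of days the property was let is 63 days, below the 70 days limit). Applying paragraphs (h)–(m): (h) is triggered (a current Schedule 5 Clearance is held), but is set aside by (i): (i) operates against (h): the space is let for business use. (j) is engaged (the compliance score is 49 points, below the 66 points limit), but is itself disapplied by (k): (k) operates against (j): the reference index is 405, less than the 423 limit. (l) applies (the coverage ratio is 59%, below the 65% limit), but is displaced by (m): (m) is engaged — assessed value is $230,000, under the $239,500 limit. Exception (d) stands.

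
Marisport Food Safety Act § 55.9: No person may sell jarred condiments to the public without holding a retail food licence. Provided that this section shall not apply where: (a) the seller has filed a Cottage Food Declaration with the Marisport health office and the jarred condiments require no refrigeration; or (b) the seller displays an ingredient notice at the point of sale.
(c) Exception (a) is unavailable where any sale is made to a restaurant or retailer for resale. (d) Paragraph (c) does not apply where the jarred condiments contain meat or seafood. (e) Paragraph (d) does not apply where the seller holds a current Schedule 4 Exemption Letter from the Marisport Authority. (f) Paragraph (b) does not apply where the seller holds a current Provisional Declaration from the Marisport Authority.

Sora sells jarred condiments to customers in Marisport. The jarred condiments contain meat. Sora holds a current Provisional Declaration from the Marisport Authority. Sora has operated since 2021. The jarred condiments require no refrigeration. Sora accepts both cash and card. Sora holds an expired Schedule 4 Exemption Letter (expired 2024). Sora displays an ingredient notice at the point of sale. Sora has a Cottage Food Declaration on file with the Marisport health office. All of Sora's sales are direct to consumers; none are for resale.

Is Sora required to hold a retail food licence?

No — exception (a) applies; Sora is not required to hold a retail food licence.

All of (a)'s requirements are met (a Cottage Food Declaration is on file; the jarred condiments are shelf-stable). Applying paragraphs (c)–(e): (c) is not engaged — no sales are for resale. (a) remains available.
All of (b)'s requirements are met (an ingredient notice is displayed). But: (f) is engaged — a current Provisional Declaration is held. (b) is therefore removed.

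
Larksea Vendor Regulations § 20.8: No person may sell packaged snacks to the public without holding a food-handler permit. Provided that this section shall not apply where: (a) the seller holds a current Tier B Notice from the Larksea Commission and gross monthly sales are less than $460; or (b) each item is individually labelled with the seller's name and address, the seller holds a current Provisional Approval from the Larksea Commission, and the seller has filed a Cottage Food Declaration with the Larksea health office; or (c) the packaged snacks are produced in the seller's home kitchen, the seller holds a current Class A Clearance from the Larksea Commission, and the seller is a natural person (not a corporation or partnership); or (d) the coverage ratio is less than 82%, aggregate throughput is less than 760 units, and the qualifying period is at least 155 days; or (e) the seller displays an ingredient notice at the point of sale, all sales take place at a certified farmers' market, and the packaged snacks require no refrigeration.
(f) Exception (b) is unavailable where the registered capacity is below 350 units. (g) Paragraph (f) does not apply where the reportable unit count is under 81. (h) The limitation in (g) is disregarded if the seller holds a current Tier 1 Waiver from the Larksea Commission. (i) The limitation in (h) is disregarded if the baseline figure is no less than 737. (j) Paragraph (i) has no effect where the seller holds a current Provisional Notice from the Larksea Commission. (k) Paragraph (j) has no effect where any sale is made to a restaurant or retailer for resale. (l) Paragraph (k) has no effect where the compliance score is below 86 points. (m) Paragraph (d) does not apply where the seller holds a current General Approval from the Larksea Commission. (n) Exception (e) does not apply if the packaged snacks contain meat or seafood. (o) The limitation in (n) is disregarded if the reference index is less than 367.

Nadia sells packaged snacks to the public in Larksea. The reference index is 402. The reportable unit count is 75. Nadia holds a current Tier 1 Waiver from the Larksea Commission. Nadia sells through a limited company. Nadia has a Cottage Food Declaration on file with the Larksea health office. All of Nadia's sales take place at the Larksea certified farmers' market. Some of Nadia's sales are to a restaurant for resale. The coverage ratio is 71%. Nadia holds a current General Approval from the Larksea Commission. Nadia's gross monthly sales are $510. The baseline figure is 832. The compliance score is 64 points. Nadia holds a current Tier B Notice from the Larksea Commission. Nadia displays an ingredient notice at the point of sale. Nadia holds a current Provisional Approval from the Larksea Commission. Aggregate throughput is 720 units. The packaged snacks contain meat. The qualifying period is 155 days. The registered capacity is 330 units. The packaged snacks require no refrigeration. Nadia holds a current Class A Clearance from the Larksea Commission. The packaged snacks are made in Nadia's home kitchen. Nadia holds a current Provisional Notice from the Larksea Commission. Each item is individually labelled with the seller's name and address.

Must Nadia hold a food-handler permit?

Exception (a) does not apply: gross monthly sales are $510, not less than $460.
Exception (b): items are individually labelled; a current Provisional Approval is held; a Cottage Food Declaration is on file — every condition holds. But: (f) applies — the registered capacity is 330 units, below the 350 units limit. (g) would limit (f) — the reportable unit count is 75, under the 81 limit — but (h) sets (g) aside: (h) is engaged — a current Tier 1 Waiver is held. (i) would limit (h) — the baseline figure is 832, meeting the 737 threshold — but (j) sets (i) aside: (j) is triggered — a current Provisional Notice is held. (k) would limit (j) — some sales are to a restaurant for resale — but (l) sets (k) aside: (l) is engaged — the compliance score is 64 points, below the 86 points limit. So (b) is unavailable.
Exception (c) does not apply: the seller operates through a limited company.
Exception (d): the coverage ratio is 71%, less than the 82% limit; aggregate throughput is 720 units, less than the 760 units limit; the qualifying period is 155 days, meeting the 155 days threshold — every condition holds. But: (m) is engaged — a current General Approval is held. (d) is therefore removed.
Exception (e)'s conditions are all satisfied: an ingredient notice is displayed; all sales are at a certified farmers' market; the packaged snacks are shelf-stable. Turning to paragraphs (n)–(o): (n) operates against (e): the packaged snacks contain meat. (o), which would lift (n), does not operate here — the reference index is 402, not less than 367. Exception (e) does not apply.
Every exception is unavailable, so the rule governs.

Yes — Nadia must hold a food-handler permit.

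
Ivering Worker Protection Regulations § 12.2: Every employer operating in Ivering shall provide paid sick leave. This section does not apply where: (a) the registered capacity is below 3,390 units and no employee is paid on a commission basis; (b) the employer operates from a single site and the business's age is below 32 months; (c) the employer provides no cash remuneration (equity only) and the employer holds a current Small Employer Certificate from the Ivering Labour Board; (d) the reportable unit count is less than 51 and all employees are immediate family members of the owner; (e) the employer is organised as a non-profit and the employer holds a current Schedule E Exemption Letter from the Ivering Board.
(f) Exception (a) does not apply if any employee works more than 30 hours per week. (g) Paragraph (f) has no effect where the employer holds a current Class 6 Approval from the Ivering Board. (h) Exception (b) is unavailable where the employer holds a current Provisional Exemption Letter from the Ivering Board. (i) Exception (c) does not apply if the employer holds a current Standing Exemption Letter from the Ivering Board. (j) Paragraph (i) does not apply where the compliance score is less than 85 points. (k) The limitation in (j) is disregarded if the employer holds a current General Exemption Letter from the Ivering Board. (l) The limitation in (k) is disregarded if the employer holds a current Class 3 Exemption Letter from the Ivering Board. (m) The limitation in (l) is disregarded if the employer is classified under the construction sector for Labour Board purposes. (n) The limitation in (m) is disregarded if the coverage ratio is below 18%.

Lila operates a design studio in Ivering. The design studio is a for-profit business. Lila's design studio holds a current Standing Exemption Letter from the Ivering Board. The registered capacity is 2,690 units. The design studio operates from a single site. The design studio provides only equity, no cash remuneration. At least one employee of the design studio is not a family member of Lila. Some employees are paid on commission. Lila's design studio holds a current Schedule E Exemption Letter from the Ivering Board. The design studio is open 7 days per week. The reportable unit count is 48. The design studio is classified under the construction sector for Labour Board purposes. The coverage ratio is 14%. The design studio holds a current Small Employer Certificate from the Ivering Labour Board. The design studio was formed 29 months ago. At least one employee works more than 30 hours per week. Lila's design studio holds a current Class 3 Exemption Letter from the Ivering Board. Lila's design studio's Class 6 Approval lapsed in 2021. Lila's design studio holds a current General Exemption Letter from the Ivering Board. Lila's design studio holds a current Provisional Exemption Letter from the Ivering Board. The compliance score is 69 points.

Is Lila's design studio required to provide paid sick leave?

No — exception (c) applies; Lila's design studio is not required to provide paid sick leave.

Exception (a) does not apply: some employees are paid on commission.
Exception (b): the employer operates from a single site; the business's age is 29 months, below the 32 months limit — every condition holds. But: (h) is triggered — a current Provisional Exemption Letter is held. Exception (b) does not apply.
All of (c)'s requirements are met (remuneration is equity-only; a current Small Employer Certificate is held). Under paragraphs (i)–(n): (i) would limit (c) — a current Standing Exemption Letter is held — but (j) sets (i) aside: (j) operates against (i): the compliance score is 69 points, less than the 85 points limit. (k) would limit (j) — a current General Exemption Letter is held — but (l) sets (k) aside: (l) operates against (k): a current Class 3 Exemption Letter is held. (m) would limit (l) — the design studio is classified under the construction sector — but (n) sets (m) aside: (n) applies — the coverage ratio is 14%, below the 18% limit. So (c) applies.
Exception (d) requires that all employees are immediate family members of the owner; but at least one employee is not a family member, so (d) is unavailable.
Exception (e) requires that the employer is organised as a non-profit; but the employer is for-profit, so (e) is unavailable.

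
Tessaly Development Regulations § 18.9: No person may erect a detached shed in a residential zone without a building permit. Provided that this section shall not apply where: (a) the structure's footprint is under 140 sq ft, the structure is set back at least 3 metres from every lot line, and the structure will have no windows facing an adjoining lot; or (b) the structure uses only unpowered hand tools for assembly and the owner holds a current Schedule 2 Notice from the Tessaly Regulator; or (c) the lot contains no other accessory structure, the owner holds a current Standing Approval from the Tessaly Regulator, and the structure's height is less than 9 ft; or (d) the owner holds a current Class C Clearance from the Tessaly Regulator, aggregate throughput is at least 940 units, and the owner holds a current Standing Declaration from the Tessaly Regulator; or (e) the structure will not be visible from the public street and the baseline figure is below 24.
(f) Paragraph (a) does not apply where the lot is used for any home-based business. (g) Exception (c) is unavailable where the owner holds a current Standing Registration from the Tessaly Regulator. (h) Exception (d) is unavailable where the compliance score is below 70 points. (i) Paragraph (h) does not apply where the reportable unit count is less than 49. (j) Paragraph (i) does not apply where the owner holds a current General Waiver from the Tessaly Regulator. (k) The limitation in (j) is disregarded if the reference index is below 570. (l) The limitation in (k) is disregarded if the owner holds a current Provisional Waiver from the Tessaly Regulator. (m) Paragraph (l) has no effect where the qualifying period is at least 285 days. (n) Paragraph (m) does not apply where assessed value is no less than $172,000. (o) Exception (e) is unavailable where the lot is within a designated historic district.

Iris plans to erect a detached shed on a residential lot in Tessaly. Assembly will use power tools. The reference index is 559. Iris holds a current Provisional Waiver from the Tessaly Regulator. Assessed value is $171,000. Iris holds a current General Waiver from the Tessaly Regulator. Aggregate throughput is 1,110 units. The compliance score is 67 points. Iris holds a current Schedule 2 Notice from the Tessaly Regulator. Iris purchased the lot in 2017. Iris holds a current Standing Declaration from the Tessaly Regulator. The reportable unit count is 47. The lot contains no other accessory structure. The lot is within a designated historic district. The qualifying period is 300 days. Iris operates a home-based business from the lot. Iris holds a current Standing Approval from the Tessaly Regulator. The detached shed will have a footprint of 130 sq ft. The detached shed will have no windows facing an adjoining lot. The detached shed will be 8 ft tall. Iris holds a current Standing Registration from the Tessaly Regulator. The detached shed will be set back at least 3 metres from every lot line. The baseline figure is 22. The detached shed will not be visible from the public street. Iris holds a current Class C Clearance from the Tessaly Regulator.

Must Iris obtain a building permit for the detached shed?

No — exception (d) applies; Iris does not need a building permit.

Exception (a) is satisfied on its face — the structure's footprint is 130 sq ft, under the 140 sq ft limit; the setback is at least 3 m on every side; no windows face an adjoining lot. Turning to paragraph (f): (f) operates against (a): a home-based business operates on the lot. So (a) is unavailable.
Exception (b) does not apply: assembly uses power tools.
Exception (c) is satisfied on its face — the lot has no other accessory structure; a current Standing Approval is held; the structure's height is 8 ft, less than the 9 ft limit. Turning to paragraph (g): (g) applies — a current Standing Registration is held. So (c) is unavailable.
All of (d)'s requirements are met (a current Class C Clearance is held; aggregate throughput is 1,110 units, meeting the 940 units threshold; a current Standing Declaration is held). Applying paragraphs (h)–(n): (h) would limit (d) — the compliance score is 67 points, below the 70 points limit — but (i) sets (h) aside: (i) is engaged — the reportable unit count is 47, less than the 49 limit. (j) is engaged (a current General Waiver is held), but is overridden by (k): (k) is triggered — the reference index is 559, below the 570 limit. (l) would limit (k) — a current Provisional Waiver is held — but (m) sets (l) aside: (m) operates against (l): the qualifying period is 300 days, meeting the 285 days threshold. (n) is not triggered (assessed value is $171,000, short of $172,000), so (m) stands. (d) remains available.
All of (e)'s requirements are met (the structure will not be visible from the street; the baseline figure is 22, below the 24 limit). But: (o) is engaged — the lot is in a historic district. (e) is therefore removed.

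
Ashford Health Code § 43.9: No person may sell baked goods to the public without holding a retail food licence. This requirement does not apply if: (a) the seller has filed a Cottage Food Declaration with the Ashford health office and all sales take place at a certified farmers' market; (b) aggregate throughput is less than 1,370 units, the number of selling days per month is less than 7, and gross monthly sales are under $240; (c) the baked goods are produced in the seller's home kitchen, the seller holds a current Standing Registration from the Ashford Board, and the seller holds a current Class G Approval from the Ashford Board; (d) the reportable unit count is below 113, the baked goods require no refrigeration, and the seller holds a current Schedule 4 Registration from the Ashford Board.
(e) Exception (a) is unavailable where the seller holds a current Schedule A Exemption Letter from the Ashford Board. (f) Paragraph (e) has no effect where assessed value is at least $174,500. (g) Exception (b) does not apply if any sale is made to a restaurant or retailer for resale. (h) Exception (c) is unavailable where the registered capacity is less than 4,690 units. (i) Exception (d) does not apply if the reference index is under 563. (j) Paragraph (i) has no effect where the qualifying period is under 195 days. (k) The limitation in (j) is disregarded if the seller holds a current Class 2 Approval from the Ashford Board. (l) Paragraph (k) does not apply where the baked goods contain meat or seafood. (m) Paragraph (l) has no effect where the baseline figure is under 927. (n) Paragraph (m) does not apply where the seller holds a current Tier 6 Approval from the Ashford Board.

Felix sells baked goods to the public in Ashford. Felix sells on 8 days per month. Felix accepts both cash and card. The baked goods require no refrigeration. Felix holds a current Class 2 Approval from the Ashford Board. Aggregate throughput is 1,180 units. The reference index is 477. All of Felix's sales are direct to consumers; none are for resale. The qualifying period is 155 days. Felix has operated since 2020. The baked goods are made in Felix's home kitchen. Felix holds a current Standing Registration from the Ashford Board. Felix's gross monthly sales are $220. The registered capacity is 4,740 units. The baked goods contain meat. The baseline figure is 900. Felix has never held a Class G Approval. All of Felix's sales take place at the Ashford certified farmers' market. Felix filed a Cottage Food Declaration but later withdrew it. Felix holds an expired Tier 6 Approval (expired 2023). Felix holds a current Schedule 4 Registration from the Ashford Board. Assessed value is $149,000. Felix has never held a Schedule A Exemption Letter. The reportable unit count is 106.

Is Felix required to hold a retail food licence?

Yes — Felix must hold a retail food licence.

Exception (a) requires that the seller has filed a Cottage Food Declaration with the Ashford health office; but the Cottage Food Declaration was withdrawn, so (a) is unavailable.
Exception (b) requires that the number of selling days per month is less than 7; but the number of selling days per month is 8, not less than 7, so (b) is unavailable.
Exception (c) requires that the seller holds a current Class G Approval from the Ashford Board; but no current Class G Approval is held, so (c) is unavailable.
Exception (d): the reportable unit count is 106, below the 113 limit; the baked goods are shelf-stable; a current Schedule 4 Registration is held — every condition holds. However, paragraphs (i)–(n) must be considered: (i) operates — the reference index is 477, under the 563 limit. (j) would limit (i) — the qualifying period is 155 days, under the 195 days limit — but (k) sets (j) aside: (k) operates against (j): a current Class 2 Approval is held. (l) would limit (k) — the baked goods contain meat — but (m) sets (l) aside: (m) applies — the baseline figure is 900, under the 927 limit. (n) does not operate here (no current Tier 6 Approval is held), so (m) stands. Exception (d) does not apply.
No exception applies. The general rule governs.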